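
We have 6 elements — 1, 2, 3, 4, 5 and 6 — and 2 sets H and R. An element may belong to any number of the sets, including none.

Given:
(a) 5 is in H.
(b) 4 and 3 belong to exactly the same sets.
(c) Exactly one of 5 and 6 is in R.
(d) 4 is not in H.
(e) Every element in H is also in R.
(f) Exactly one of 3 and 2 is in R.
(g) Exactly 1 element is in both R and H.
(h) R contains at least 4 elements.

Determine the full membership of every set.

H = {5}; R = {1, 3, 4, 5}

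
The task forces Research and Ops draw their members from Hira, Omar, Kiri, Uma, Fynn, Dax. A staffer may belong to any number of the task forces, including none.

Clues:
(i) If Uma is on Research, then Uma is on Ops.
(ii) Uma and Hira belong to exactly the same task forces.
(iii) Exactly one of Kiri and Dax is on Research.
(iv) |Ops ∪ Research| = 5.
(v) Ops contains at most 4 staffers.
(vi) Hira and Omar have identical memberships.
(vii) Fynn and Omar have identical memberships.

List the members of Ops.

Ops = {Fynn, Hira, Omar, Uma}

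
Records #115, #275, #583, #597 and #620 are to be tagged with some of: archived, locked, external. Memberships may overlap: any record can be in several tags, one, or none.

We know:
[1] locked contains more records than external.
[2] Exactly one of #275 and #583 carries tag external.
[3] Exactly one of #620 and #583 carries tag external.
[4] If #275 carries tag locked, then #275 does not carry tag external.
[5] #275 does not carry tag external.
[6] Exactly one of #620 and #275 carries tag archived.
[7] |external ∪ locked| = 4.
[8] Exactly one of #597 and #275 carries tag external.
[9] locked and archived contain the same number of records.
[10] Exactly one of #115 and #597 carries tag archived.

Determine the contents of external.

From (5): #275 ∉ external.
(2) (exactly one): #583 ∈ external.
(3) (exactly one): #620 ∉ external.
(8) (exactly one): #597 ∈ external.
Suppose #115 ∈ external: no assignment then satisfies all the clues, so #115 ∉ external.

external = {#583, #597}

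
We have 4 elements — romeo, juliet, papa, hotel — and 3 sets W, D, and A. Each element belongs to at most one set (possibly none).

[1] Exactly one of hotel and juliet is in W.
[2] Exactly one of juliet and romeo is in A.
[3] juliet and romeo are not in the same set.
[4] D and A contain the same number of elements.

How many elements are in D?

1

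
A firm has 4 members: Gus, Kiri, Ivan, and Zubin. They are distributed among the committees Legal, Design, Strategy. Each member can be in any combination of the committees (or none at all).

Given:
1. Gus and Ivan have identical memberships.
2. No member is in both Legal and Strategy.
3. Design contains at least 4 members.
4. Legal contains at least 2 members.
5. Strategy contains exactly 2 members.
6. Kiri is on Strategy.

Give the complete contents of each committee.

Legal = {Gus, Ivan}; Design = {Gus, Ivan, Kiri, Zubin}; Strategy = {Kiri, Zubin}

From (6): Kiri ∈ Strategy.
(2) (disjoint): Kiri ∉ Legal.
(3): only 4 candidates remain for Design, so all are in.
Suppose Gus ∉ Legal: no assignment then satisfies all the clues, so Gus ∈ Legal.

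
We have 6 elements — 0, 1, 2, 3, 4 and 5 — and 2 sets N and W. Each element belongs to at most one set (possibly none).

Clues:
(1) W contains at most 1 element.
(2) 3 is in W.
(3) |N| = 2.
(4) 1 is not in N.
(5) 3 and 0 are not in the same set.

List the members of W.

W = {3}

From (2): 3 ∈ W.
From (4): 1 ∉ N.
(1): W already has 1, so the rest are out.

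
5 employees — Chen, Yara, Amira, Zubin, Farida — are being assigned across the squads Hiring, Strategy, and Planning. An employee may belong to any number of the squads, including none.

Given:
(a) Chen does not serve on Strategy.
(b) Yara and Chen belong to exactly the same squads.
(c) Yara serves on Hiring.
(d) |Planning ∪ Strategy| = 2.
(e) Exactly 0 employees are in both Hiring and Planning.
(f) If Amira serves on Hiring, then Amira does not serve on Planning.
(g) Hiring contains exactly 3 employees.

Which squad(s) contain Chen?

From (a): Chen ∉ Strategy.
From (c): Yara ∈ Hiring.
(b): Chen matches Yara: Chen ∈ Hiring.
(b): Yara matches Chen: Yara ∉ Strategy.
Suppose Chen ∈ Planning: no assignment then satisfies all the clues, so Chen ∉ Planning.

Chen: Hiring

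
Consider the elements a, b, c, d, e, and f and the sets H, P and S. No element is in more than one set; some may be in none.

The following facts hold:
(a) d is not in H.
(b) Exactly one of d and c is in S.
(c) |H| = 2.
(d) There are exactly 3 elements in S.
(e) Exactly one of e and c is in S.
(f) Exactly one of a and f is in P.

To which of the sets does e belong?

e: S

From (a): d ∉ H.
Suppose e ∈ H: no assignment then satisfies all the clues, so e ∉ H.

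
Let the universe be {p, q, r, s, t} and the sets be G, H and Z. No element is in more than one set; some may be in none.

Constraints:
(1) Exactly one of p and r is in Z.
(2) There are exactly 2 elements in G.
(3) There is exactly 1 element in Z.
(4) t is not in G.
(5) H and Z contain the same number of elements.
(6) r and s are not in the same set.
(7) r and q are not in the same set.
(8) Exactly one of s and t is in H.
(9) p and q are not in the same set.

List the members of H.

H = {t}

From (4): t ∉ G.
Suppose p ∈ H: no assignment then satisfies all the clues, so p ∉ H.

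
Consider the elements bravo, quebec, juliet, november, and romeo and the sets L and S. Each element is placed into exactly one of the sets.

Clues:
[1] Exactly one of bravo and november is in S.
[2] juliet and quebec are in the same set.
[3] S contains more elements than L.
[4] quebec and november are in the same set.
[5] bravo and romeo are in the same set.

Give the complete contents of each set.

L = {bravo, romeo}; S = {juliet, november, quebec}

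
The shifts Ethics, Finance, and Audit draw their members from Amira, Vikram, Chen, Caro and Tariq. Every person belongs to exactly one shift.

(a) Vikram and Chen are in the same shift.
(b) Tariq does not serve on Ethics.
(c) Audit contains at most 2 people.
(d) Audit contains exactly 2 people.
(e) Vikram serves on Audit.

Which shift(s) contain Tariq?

Tariq: Finance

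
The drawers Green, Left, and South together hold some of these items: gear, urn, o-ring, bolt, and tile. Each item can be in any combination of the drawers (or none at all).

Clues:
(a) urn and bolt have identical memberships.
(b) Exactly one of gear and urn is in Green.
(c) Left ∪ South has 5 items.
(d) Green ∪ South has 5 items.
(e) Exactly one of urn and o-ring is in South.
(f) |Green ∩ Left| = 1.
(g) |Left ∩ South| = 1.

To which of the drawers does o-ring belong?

o-ring: Green, Left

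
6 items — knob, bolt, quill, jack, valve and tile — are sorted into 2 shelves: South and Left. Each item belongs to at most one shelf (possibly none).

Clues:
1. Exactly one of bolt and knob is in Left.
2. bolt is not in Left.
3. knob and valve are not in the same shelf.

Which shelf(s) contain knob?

From (2): bolt ∉ Left.
(1) (exactly one): knob ∈ Left.
(3): valve ∉ Left.

knob: Left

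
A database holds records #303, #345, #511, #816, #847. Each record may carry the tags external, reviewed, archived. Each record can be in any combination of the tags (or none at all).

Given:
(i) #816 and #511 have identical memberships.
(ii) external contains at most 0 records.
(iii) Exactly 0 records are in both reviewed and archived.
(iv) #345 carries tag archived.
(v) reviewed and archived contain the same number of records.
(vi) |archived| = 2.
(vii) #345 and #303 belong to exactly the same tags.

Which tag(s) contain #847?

#847: none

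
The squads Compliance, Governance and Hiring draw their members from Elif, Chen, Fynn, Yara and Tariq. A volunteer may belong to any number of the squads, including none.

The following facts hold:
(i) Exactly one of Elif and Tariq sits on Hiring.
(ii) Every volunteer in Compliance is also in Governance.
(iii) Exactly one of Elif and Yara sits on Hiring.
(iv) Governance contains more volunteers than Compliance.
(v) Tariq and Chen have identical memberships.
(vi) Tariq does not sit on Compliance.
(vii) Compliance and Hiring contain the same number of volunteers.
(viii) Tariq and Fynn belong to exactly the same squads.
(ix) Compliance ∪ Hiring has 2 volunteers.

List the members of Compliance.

Compliance = {Yara}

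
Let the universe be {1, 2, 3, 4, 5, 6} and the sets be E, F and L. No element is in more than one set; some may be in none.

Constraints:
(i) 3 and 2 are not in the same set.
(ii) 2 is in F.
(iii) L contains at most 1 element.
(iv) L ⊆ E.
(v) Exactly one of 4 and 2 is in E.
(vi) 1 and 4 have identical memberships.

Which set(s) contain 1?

1: E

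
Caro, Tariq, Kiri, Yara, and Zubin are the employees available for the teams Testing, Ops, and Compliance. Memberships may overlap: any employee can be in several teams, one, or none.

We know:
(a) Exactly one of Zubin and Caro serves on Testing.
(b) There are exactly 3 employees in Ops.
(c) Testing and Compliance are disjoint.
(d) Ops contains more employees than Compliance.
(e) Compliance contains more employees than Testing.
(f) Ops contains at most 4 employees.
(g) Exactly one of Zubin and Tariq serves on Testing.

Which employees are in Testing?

Testing = {Zubin}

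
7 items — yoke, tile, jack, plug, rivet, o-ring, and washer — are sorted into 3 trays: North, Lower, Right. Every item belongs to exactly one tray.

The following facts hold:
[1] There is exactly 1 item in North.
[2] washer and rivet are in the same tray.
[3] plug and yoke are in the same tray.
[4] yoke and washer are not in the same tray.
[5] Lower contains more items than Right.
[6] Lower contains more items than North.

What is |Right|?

2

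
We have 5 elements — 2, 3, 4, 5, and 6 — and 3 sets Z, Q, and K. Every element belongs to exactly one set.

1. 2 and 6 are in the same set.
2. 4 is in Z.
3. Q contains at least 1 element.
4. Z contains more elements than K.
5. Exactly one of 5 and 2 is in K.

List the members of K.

From (2): 4 ∈ Z.
Suppose 2 ∈ K: no assignment then satisfies all the clues, so 2 ∉ K.

K = {5}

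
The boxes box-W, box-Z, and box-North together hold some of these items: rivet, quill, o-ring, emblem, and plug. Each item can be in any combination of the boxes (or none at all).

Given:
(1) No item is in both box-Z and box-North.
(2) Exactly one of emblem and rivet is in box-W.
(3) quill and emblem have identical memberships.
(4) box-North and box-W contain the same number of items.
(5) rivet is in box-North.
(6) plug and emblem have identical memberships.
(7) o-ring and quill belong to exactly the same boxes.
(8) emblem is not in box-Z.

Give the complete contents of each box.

box-W = {rivet}; box-Z = {}; box-North = {rivet}

From (5): rivet ∈ box-North.
From (8): emblem ∉ box-Z.
(1) (disjoint): rivet ∉ box-Z.
(3): quill matches emblem: quill ∉ box-Z.
(6): plug matches emblem: plug ∉ box-Z.
(7): o-ring matches quill: o-ring ∉ box-Z.
Suppose rivet ∉ box-W: no assignment then satisfies all the clues, so rivet ∈ box-W.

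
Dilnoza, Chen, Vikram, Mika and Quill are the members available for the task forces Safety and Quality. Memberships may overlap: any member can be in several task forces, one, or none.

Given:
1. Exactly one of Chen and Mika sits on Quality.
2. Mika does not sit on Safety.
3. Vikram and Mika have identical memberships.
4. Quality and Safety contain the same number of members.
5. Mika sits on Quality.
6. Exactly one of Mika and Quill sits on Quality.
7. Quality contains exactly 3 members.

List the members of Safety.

Safety = {Chen, Dilnoza, Quill}

From (2): Mika ∉ Safety.
From (5): Mika ∈ Quality.
(1) (exactly one): Chen ∉ Quality.
(3): Vikram matches Mika: Vikram ∉ Safety.
(3): Vikram matches Mika: Vikram ∈ Quality.
(6) (exactly one): Quill ∉ Quality.
(7): only 3 candidates remain for Quality, so all are in.
Suppose Dilnoza ∉ Safety: no assignment then satisfies all the clues, so Dilnoza ∈ Safety.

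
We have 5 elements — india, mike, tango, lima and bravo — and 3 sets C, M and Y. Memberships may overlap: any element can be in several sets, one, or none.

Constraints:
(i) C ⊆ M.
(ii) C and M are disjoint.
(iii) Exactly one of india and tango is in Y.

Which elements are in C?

C = {}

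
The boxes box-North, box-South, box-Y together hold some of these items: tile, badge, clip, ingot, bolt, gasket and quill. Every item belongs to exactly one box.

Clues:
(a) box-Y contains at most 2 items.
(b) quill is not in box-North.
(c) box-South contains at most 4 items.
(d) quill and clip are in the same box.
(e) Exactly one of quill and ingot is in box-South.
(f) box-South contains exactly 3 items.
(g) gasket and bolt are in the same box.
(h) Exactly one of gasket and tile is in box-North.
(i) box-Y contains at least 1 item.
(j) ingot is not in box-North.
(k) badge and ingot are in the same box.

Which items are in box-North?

box-North = {bolt, gasket}

From (b): quill ∉ box-North.
From (j): ingot ∉ box-North.
(d): clip matches quill: clip ∉ box-North.
(k): badge matches ingot: badge ∉ box-North.
Suppose tile ∈ box-North: no assignment then satisfies all the clues, so tile ∉ box-North.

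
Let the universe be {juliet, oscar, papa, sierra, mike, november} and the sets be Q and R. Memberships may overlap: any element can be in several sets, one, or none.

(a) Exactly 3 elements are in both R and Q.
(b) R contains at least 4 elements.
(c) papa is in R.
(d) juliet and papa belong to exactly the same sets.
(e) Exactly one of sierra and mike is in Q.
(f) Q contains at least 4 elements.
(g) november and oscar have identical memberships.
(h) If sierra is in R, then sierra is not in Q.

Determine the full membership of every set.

Q = {juliet, mike, november, oscar, papa}; R = {juliet, mike, papa, sierra}

From (c): papa ∈ R.
(d): juliet matches papa: juliet ∈ R.
Suppose juliet ∉ Q: no assignment then satisfies all the clues, so juliet ∈ Q.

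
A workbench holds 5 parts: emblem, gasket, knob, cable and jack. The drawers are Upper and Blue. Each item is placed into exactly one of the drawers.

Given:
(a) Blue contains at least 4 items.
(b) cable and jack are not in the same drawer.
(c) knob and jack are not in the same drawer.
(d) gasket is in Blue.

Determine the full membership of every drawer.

From (d): gasket ∈ Blue.
Suppose emblem ∈ Upper: no assignment then satisfies all the clues, so emblem ∉ Upper.

Upper = {jack}; Blue = {cable, emblem, gasket, knob}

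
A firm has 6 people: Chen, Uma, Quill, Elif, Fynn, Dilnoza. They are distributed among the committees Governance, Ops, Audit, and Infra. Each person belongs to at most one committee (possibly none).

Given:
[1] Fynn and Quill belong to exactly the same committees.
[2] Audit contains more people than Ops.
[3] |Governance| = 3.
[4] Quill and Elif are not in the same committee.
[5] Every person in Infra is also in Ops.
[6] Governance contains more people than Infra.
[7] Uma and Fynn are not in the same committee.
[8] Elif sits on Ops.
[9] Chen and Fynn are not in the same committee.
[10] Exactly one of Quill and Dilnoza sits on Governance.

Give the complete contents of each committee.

Governance = {Chen, Dilnoza, Uma}; Ops = {Elif}; Audit = {Fynn, Quill}; Infra = {}

From (8): Elif ∈ Ops.
(4): Quill ∉ Ops.
(5) contrapositive: Quill ∉ Infra.
(1): Fynn matches Quill: Fynn ∉ Ops.
(1): Fynn matches Quill: Fynn ∉ Infra.
Suppose Chen ∉ Governance: no assignment then satisfies all the clues, so Chen ∈ Governance.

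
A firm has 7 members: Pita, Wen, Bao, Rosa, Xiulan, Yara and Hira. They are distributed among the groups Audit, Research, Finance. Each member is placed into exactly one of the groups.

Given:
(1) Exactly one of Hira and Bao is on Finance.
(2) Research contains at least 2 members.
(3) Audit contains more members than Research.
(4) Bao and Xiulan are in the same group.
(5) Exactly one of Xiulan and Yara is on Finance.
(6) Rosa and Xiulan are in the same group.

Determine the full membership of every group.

Audit = {Bao, Rosa, Xiulan}; Research = {Pita, Wen}; Finance = {Hira, Yara}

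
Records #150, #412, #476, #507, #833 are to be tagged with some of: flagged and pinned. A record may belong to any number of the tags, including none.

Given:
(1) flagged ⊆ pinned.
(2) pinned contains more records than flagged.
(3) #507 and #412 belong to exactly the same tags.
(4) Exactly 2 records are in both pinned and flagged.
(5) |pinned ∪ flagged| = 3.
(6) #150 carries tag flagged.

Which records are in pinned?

pinned = {#150, #476, #833}

From (6): #150 ∈ flagged.
(1) with #150 ∈ flagged: #150 ∈ pinned.
Suppose #412 ∈ pinned: no assignment then satisfies all the clues, so #412 ∉ pinned.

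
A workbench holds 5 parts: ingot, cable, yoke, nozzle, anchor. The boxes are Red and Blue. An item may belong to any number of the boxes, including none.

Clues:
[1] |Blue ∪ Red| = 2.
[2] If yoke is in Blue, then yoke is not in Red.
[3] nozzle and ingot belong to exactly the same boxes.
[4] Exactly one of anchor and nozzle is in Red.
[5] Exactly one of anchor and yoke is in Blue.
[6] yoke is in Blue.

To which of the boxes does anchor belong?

anchor: Red

From (6): yoke ∈ Blue.
(2): yoke ∉ Red.
(5) (exactly one): anchor ∉ Blue.
Suppose anchor ∉ Red: no assignment then satisfies all the clues, so anchor ∈ Red.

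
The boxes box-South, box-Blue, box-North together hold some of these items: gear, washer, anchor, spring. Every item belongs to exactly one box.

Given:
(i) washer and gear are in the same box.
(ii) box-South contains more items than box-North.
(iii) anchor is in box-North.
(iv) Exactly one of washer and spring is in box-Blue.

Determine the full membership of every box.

box-South = {gear, washer}; box-Blue = {spring}; box-North = {anchor}

From (iii): anchor ∈ box-North.
Suppose gear ∉ box-South: no assignment then satisfies all the clues, so gear ∈ box-South.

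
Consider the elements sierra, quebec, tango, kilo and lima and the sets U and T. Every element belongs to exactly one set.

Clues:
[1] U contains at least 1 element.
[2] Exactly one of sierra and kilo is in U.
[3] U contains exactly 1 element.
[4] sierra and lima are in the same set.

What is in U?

U = {kilo}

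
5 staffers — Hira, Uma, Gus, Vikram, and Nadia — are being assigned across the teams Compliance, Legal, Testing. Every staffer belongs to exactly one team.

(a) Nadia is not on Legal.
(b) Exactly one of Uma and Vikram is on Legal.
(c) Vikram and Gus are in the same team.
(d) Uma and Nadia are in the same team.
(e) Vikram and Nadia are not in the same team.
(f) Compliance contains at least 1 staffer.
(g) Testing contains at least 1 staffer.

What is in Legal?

Legal = {Gus, Vikram}

From (a): Nadia ∉ Legal.
(d): Uma matches Nadia: Uma ∉ Legal.
(b) (exactly one): Vikram ∈ Legal.
(c): Gus matches Vikram: Gus ∉ Compliance.
(c): Gus matches Vikram: Gus ∈ Legal.
Suppose Hira ∈ Legal: no assignment then satisfies all the clues, so Hira ∉ Legal.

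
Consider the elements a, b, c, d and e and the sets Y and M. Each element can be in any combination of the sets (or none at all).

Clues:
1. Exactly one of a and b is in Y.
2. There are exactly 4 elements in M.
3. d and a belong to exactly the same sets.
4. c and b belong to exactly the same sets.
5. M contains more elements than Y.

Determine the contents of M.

M = {a, b, c, d}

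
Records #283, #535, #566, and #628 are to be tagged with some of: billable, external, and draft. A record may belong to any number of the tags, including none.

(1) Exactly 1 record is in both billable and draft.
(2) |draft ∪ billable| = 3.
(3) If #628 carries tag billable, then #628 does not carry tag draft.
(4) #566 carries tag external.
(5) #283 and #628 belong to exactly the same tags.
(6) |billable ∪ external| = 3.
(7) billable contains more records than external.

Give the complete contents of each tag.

billable = {#283, #566, #628}; external = {#566}; draft = {#566}

From (4): #566 ∈ external.
Suppose #283 ∉ billable: no assignment then satisfies all the clues, so #283 ∈ billable.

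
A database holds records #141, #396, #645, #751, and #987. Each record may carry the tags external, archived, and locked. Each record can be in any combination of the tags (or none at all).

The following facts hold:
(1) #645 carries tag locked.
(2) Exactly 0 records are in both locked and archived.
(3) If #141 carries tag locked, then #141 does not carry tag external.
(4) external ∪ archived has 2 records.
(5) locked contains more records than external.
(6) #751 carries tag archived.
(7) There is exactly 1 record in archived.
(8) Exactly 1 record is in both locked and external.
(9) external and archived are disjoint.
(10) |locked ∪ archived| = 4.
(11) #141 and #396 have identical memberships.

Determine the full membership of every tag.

external = {#645}; archived = {#751}; locked = {#141, #396, #645}

From (1): #645 ∈ locked.
From (6): #751 ∈ archived.
(7): archived already has 1, so the rest are out.
(9) (disjoint): #751 ∉ external.
Suppose #141 ∈ external: no assignment then satisfies all the clues, so #141 ∉ external.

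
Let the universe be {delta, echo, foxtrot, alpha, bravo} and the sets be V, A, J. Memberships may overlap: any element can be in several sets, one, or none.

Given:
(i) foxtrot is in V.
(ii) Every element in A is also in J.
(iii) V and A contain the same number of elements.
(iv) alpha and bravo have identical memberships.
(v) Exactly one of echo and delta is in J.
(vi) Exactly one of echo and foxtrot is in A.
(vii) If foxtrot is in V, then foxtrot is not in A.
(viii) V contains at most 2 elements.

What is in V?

V = {foxtrot}

From (i): foxtrot ∈ V.
(vii): foxtrot ∉ A.
(vi) (exactly one): echo ∈ A.
(ii) with echo ∈ A: echo ∈ J.
(v) (exactly one): delta ∉ J.
(ii) contrapositive: delta ∉ A.
Suppose delta ∈ V: no assignment then satisfies all the clues, so delta ∉ V.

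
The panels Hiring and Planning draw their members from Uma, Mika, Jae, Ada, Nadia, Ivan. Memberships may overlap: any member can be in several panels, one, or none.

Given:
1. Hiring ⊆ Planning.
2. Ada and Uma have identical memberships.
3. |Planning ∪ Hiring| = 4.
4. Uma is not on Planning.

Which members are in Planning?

Planning = {Ivan, Jae, Mika, Nadia}

From (4): Uma ∉ Planning.
(1) contrapositive: Uma ∉ Hiring.
(2): Ada matches Uma: Ada ∉ Hiring.
(2): Ada matches Uma: Ada ∉ Planning.
Suppose Mika ∉ Planning: no assignment then satisfies all the clues, so Mika ∈ Planning.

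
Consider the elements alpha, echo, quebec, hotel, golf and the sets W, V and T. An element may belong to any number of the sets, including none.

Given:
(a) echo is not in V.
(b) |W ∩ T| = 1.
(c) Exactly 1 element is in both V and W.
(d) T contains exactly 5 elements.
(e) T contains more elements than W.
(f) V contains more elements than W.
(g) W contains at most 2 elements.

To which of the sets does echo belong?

echo: T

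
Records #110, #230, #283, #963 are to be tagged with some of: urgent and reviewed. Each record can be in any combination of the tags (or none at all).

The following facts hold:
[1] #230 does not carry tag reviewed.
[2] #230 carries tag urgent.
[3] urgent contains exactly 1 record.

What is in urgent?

urgent = {#230}

From (1): #230 ∉ reviewed.
From (2): #230 ∈ urgent.
(3): urgent already has 1, so the rest are out.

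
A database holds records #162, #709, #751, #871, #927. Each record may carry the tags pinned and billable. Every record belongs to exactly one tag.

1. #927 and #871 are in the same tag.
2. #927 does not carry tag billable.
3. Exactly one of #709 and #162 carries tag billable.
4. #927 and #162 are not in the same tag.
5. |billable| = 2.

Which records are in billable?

From (2): #927 ∉ billable.
(1): #871 matches #927: #871 ∉ billable.
Only one tag left: #871 ∈ pinned.
Only one tag left: #927 ∈ pinned.
(4): #162 ∉ pinned.
Only one tag left: #162 ∈ billable.
(3) (exactly one): #709 ∉ billable.
(5): only 2 candidates remain for billable, so all are in.
Only one tag left: #709 ∈ pinned.

billable = {#162, #751}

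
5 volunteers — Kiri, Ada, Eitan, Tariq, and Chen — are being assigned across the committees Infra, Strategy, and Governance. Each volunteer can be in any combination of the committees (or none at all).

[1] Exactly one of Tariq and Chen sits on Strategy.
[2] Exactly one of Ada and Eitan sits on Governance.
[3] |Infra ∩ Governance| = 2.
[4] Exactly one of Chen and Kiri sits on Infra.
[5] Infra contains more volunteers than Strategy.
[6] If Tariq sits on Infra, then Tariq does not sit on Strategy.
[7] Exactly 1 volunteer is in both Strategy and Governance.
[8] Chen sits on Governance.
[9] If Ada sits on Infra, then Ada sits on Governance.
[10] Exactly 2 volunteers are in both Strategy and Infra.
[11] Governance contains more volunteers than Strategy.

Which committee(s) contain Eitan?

From (8): Chen ∈ Governance.
Suppose Eitan ∉ Infra: no assignment then satisfies all the clues, so Eitan ∈ Infra.

Eitan: Infra, Strategy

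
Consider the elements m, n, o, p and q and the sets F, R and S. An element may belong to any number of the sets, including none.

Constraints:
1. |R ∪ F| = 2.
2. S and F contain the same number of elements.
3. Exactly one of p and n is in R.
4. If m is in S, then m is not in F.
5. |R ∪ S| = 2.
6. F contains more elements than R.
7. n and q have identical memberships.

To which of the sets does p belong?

p: F, R, S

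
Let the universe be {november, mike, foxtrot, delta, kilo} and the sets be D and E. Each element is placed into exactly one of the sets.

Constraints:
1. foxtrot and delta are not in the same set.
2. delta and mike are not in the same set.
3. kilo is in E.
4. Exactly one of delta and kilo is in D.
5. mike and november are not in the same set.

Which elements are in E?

From (3): kilo ∈ E.
(4) (exactly one): delta ∈ D.
(1): foxtrot ∉ D.
(2): mike ∉ D.
Only one set left: mike ∈ E.
Only one set left: foxtrot ∈ E.
(5): november ∉ E.
Only one set left: november ∈ D.

E = {foxtrot, kilo, mike}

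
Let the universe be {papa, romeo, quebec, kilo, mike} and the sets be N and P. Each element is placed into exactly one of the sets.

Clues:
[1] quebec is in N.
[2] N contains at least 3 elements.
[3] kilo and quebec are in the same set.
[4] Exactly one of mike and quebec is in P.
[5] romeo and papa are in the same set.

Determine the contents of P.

P = {mike}

From (1): quebec ∈ N.
(3): kilo matches quebec: kilo ∈ N.
(4) (exactly one): mike ∈ P.
Suppose papa ∈ P: no assignment then satisfies all the clues, so papa ∉ P.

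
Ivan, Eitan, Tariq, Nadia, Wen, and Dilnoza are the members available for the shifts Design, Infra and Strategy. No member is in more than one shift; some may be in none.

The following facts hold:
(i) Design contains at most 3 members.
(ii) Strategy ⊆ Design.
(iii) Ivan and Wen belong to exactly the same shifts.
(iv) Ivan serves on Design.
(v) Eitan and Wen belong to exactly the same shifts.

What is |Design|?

3

From (iv): Ivan ∈ Design.
(iii): Wen matches Ivan: Wen ∈ Design.
(v): Eitan matches Wen: Eitan ∈ Design.
(i): Design already has 3, so the rest are out.
(ii) contrapositive: Tariq ∉ Strategy.
(ii) contrapositive: Nadia ∉ Strategy.
(ii) contrapositive: Dilnoza ∉ Strategy.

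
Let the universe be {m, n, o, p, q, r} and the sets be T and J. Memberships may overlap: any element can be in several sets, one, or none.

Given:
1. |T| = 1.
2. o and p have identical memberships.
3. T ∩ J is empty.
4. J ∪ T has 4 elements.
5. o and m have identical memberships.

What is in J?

J = {m, o, p}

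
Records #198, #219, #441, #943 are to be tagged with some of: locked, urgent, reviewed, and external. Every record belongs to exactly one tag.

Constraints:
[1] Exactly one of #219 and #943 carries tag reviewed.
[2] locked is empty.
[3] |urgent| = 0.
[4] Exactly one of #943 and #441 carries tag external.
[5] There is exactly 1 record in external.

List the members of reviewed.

reviewed = {#198, #219, #441}

(2): locked already has 0, so the rest are out.
(3): urgent already has 0, so the rest are out.
Suppose #198 ∉ reviewed: no assignment then satisfies all the clues, so #198 ∈ reviewed.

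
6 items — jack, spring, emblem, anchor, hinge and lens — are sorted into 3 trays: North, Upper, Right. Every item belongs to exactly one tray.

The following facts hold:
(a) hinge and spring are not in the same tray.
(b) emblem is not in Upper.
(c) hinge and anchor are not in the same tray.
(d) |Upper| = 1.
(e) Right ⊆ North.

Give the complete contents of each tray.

North = {anchor, emblem, jack, lens, spring}; Upper = {hinge}; Right = {}

From (b): emblem ∉ Upper.
Suppose jack ∉ North: no assignment then satisfies all the clues, so jack ∈ North.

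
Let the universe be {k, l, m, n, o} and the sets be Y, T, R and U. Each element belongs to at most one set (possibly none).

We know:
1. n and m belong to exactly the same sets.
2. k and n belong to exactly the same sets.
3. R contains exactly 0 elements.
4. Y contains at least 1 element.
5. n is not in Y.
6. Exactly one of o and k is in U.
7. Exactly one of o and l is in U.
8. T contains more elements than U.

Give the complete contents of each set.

Y = {l}; T = {k, m, n}; R = {}; U = {o}

From (5): n ∉ Y.
(1): m matches n: m ∉ Y.
(2): k matches n: k ∉ Y.
(3): R already has 0, so the rest are out.
Suppose k ∉ T: no assignment then satisfies all the clues, so k ∈ T.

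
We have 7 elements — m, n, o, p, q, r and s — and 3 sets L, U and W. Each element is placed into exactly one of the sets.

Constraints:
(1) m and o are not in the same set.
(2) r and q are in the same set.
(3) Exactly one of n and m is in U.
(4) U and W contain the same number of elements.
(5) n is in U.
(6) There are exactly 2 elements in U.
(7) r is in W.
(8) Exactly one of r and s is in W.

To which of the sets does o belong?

o: U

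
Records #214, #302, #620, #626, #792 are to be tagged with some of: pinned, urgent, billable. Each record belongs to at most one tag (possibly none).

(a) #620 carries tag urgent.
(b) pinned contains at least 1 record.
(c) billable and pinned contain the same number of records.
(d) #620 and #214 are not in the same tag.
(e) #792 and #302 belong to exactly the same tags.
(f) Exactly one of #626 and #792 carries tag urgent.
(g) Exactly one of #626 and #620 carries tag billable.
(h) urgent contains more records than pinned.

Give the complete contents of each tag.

pinned = {#214}; urgent = {#302, #620, #792}; billable = {#626}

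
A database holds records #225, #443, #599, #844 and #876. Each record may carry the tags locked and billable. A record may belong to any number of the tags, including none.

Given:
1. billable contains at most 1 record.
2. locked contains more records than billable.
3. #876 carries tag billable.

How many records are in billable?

1

From (3): #876 ∈ billable.
(1): billable already has 1, so the rest are out.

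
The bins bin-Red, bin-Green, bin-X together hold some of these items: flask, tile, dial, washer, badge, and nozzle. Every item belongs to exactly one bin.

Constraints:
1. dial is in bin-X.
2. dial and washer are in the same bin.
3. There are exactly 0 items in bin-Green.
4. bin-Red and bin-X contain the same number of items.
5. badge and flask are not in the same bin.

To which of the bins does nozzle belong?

nozzle: bin-Red

From (1): dial ∈ bin-X.
(2): washer matches dial: washer ∉ bin-Red.
(2): washer matches dial: washer ∉ bin-Green.
(2): washer matches dial: washer ∈ bin-X.
(3): bin-Green already has 0, so the rest are out.
Suppose nozzle ∉ bin-Red: no assignment then satisfies all the clues, so nozzle ∈ bin-Red.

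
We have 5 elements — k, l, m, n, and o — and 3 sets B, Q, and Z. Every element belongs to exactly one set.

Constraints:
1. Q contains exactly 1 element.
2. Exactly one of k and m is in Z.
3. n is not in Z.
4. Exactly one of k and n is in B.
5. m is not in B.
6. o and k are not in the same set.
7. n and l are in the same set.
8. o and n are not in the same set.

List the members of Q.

Q = {k}

From (3): n ∉ Z.
From (5): m ∉ B.
(7): l matches n: l ∉ Z.
Suppose k ∉ Q: no assignment then satisfies all the clues, so k ∈ Q.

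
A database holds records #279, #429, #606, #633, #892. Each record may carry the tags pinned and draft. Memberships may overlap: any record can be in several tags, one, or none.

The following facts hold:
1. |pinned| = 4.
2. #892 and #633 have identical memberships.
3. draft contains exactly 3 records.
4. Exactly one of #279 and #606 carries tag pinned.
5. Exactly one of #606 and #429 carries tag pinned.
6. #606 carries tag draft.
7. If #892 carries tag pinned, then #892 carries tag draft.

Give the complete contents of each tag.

pinned = {#279, #429, #633, #892}; draft = {#606, #633, #892}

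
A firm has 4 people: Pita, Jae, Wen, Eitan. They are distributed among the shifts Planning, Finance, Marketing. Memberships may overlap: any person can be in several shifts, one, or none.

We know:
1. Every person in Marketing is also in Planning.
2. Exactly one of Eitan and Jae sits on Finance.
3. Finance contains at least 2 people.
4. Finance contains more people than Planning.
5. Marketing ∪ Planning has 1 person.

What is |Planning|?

1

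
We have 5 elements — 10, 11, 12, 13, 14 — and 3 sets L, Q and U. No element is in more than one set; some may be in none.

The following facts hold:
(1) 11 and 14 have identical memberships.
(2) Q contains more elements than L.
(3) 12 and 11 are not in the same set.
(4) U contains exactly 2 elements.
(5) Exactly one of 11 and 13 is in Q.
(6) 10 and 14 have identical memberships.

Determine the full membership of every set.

L = {}; Q = {10, 11, 14}; U = {12, 13}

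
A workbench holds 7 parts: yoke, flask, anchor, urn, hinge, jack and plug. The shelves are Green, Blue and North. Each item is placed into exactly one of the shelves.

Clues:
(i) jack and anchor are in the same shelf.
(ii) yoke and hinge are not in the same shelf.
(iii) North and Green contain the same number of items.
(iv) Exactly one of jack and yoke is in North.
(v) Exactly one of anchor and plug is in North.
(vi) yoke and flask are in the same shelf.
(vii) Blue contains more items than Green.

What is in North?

North = {anchor, jack}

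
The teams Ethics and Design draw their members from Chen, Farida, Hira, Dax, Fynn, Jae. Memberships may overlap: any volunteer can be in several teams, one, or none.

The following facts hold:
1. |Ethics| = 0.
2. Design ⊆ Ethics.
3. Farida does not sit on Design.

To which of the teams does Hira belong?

Hira: none

From (3): Farida ∉ Design.
(1): Ethics already has 0, so the rest are out.
(2) contrapositive: Chen ∉ Design.
(2) contrapositive: Hira ∉ Design.
(2) contrapositive: Dax ∉ Design.
(2) contrapositive: Fynn ∉ Design.
(2) contrapositive: Jae ∉ Design.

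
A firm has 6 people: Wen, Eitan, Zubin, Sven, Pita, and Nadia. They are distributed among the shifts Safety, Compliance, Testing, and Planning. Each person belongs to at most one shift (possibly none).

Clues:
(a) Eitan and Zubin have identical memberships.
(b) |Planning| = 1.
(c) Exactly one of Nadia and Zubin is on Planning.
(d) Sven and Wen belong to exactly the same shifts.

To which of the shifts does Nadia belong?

Nadia: Planning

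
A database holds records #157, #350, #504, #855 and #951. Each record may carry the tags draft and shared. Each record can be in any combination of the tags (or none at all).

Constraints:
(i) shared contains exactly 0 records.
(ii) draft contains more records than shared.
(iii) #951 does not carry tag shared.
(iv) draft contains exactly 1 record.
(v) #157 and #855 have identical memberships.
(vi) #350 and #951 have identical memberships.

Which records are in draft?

draft = {#504}

From (iii): #951 ∉ shared.
(i): shared already has 0, so the rest are out.
Suppose #157 ∈ draft: no assignment then satisfies all the clues, so #157 ∉ draft.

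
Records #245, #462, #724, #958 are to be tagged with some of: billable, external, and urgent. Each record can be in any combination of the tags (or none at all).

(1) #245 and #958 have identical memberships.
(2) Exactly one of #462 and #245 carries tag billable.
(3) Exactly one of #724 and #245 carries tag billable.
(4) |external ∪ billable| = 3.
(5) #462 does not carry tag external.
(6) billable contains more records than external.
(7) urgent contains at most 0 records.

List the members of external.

external = {#724}

From (5): #462 ∉ external.
(7): urgent already has 0, so the rest are out.
Suppose #245 ∈ external: no assignment then satisfies all the clues, so #245 ∉ external.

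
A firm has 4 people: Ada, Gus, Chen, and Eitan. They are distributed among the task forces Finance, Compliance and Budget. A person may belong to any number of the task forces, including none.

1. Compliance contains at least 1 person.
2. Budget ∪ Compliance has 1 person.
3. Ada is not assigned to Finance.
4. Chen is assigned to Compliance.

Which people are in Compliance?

Compliance = {Chen}

From (3): Ada ∉ Finance.
From (4): Chen ∈ Compliance.
Suppose Ada ∈ Compliance: no assignment then satisfies all the clues, so Ada ∉ Compliance.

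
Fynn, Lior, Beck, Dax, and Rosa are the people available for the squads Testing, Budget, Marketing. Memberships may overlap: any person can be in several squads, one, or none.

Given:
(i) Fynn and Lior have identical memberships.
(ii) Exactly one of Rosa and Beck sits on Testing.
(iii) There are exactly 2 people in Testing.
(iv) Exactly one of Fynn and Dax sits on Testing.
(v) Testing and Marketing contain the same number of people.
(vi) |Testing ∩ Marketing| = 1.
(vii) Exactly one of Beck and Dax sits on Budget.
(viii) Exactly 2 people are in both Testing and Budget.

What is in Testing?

Testing = {Dax, Rosa}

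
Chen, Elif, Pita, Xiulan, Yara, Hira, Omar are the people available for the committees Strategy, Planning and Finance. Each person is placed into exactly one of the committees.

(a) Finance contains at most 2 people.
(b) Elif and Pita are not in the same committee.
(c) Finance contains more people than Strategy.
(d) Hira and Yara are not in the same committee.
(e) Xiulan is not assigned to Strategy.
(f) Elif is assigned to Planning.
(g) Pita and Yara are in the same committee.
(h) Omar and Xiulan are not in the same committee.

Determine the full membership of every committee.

Strategy = {Omar}; Planning = {Chen, Elif, Hira, Xiulan}; Finance = {Pita, Yara}

From (e): Xiulan ∉ Strategy.
From (f): Elif ∈ Planning.
(b): Pita ∉ Planning.
(g): Yara matches Pita: Yara ∉ Planning.
Suppose Chen ∈ Strategy: no assignment then satisfies all the clues, so Chen ∉ Strategy.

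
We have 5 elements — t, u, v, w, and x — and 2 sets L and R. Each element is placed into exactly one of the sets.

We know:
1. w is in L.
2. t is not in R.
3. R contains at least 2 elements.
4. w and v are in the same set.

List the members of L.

L = {t, v, w}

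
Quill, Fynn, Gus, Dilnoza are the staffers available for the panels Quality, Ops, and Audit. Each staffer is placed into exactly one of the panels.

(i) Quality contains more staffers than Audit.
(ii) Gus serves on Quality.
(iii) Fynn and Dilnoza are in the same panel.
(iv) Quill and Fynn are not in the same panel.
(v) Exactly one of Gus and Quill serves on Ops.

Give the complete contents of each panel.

Quality = {Dilnoza, Fynn, Gus}; Ops = {Quill}; Audit = {}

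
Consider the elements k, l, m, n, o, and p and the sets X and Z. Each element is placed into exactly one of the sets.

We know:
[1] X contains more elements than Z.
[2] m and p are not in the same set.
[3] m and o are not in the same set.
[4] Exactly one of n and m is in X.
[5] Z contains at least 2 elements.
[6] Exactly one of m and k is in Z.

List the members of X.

X = {k, n, o, p}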